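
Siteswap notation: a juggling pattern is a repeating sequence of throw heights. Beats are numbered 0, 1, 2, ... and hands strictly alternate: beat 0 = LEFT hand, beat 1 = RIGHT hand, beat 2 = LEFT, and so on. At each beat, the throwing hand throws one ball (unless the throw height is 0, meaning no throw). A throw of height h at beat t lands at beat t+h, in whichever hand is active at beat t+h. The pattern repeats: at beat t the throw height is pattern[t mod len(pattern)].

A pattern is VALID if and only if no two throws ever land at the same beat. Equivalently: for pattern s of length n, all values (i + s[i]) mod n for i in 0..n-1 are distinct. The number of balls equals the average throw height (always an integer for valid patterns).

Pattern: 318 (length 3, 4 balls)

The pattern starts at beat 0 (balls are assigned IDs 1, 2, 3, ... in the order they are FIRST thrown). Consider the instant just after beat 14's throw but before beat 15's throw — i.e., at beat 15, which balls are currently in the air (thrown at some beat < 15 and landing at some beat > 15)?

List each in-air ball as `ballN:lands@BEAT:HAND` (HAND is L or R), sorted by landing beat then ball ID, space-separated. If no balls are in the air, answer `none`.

Answer: ball4:lands@16:L ball2:lands@19:R ball3:lands@22:L

Derivation:
Beat 0 (L): throw ball1 h=3 -> lands@3:R; in-air after throw: [b1@3:R]
Beat 1 (R): throw ball2 h=1 -> lands@2:L; in-air after throw: [b2@2:L b1@3:R]
Beat 2 (L): throw ball2 h=8 -> lands@10:L; in-air after throw: [b1@3:R b2@10:L]
Beat 3 (R): throw ball1 h=3 -> lands@6:L; in-air after throw: [b1@6:L b2@10:L]
Beat 4 (L): throw ball3 h=1 -> lands@5:R; in-air after throw: [b3@5:R b1@6:L b2@10:L]
Beat 5 (R): throw ball3 h=8 -> lands@13:R; in-air after throw: [b1@6:L b2@10:L b3@13:R]
Beat 6 (L): throw ball1 h=3 -> lands@9:R; in-air after throw: [b1@9:R b2@10:L b3@13:R]
Beat 7 (R): throw ball4 h=1 -> lands@8:L; in-air after throw: [b4@8:L b1@9:R b2@10:L b3@13:R]
Beat 8 (L): throw ball4 h=8 -> lands@16:L; in-air after throw: [b1@9:R b2@10:L b3@13:R b4@16:L]
Beat 9 (R): throw ball1 h=3 -> lands@12:L; in-air after throw: [b2@10:L b1@12:L b3@13:R b4@16:L]
Beat 10 (L): throw ball2 h=1 -> lands@11:R; in-air after throw: [b2@11:R b1@12:L b3@13:R b4@16:L]
Beat 11 (R): throw ball2 h=8 -> lands@19:R; in-air after throw: [b1@12:L b3@13:R b4@16:L b2@19:R]
Beat 12 (L): throw ball1 h=3 -> lands@15:R; in-air after throw: [b3@13:R b1@15:R b4@16:L b2@19:R]
Beat 13 (R): throw ball3 h=1 -> lands@14:L; in-air after throw: [b3@14:L b1@15:R b4@16:L b2@19:R]
Beat 14 (L): throw ball3 h=8 -> lands@22:L; in-air after throw: [b1@15:R b4@16:L b2@19:R b3@22:L]
Beat 15 (R): throw ball1 h=3 -> lands@18:L; in-air after throw: [b4@16:L b1@18:L b2@19:R b3@22:L]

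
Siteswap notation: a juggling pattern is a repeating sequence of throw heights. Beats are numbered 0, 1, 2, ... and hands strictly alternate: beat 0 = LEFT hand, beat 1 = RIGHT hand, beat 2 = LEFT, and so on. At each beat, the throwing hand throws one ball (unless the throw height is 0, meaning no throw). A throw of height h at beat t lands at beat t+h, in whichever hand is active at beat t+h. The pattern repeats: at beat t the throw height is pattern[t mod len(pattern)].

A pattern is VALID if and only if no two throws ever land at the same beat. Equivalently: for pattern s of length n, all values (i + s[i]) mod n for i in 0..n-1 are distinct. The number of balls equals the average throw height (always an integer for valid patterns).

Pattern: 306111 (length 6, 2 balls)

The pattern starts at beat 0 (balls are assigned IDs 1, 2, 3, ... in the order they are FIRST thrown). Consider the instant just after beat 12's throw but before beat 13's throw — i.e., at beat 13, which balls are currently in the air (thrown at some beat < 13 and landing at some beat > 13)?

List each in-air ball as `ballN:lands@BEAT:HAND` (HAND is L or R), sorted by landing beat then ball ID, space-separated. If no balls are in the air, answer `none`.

Answer: ball2:lands@14:L ball1:lands@15:R

Derivation:
Beat 0 (L): throw ball1 h=3 -> lands@3:R; in-air after throw: [b1@3:R]
Beat 2 (L): throw ball2 h=6 -> lands@8:L; in-air after throw: [b1@3:R b2@8:L]
Beat 3 (R): throw ball1 h=1 -> lands@4:L; in-air after throw: [b1@4:L b2@8:L]
Beat 4 (L): throw ball1 h=1 -> lands@5:R; in-air after throw: [b1@5:R b2@8:L]
Beat 5 (R): throw ball1 h=1 -> lands@6:L; in-air after throw: [b1@6:L b2@8:L]
Beat 6 (L): throw ball1 h=3 -> lands@9:R; in-air after throw: [b2@8:L b1@9:R]
Beat 8 (L): throw ball2 h=6 -> lands@14:L; in-air after throw: [b1@9:R b2@14:L]
Beat 9 (R): throw ball1 h=1 -> lands@10:L; in-air after throw: [b1@10:L b2@14:L]
Beat 10 (L): throw ball1 h=1 -> lands@11:R; in-air after throw: [b1@11:R b2@14:L]
Beat 11 (R): throw ball1 h=1 -> lands@12:L; in-air after throw: [b1@12:L b2@14:L]
Beat 12 (L): throw ball1 h=3 -> lands@15:R; in-air after throw: [b2@14:L b1@15:R]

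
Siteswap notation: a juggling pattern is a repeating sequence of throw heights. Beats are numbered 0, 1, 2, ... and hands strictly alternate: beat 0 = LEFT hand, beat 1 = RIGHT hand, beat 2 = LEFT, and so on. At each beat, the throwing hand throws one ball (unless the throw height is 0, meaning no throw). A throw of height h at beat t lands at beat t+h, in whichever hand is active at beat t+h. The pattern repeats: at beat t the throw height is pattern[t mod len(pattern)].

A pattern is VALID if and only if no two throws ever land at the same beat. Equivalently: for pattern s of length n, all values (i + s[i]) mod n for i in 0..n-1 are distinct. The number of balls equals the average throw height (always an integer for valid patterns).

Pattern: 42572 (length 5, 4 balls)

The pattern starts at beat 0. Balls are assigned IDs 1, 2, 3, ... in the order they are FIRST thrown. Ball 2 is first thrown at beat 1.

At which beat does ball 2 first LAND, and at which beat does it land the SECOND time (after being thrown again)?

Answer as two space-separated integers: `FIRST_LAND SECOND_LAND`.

Answer: 3 10

Derivation:
Beat 0 (L): throw ball1 h=4 -> lands@4:L; in-air after throw: [b1@4:L]
Beat 1 (R): throw ball2 h=2 -> lands@3:R; in-air after throw: [b2@3:R b1@4:L]
Beat 2 (L): throw ball3 h=5 -> lands@7:R; in-air after throw: [b2@3:R b1@4:L b3@7:R]
Beat 3 (R): throw ball2 h=7 -> lands@10:L; in-air after throw: [b1@4:L b3@7:R b2@10:L]
Beat 4 (L): throw ball1 h=2 -> lands@6:L; in-air after throw: [b1@6:L b3@7:R b2@10:L]
Beat 5 (R): throw ball4 h=4 -> lands@9:R; in-air after throw: [b1@6:L b3@7:R b4@9:R b2@10:L]
Beat 6 (L): throw ball1 h=2 -> lands@8:L; in-air after throw: [b3@7:R b1@8:L b4@9:R b2@10:L]
Beat 7 (R): throw ball3 h=5 -> lands@12:L; in-air after throw: [b1@8:L b4@9:R b2@10:L b3@12:L]
Beat 8 (L): throw ball1 h=7 -> lands@15:R; in-air after throw: [b4@9:R b2@10:L b3@12:L b1@15:R]
Beat 9 (R): throw ball4 h=2 -> lands@11:R; in-air after throw: [b2@10:L b4@11:R b3@12:L b1@15:R]
Beat 10 (L): throw ball2 h=4 -> lands@14:L; in-air after throw: [b4@11:R b3@12:L b2@14:L b1@15:R]
Ball 2: thrown@1 h=2 -> first land @3; rethrown@3 h=7 -> second land @10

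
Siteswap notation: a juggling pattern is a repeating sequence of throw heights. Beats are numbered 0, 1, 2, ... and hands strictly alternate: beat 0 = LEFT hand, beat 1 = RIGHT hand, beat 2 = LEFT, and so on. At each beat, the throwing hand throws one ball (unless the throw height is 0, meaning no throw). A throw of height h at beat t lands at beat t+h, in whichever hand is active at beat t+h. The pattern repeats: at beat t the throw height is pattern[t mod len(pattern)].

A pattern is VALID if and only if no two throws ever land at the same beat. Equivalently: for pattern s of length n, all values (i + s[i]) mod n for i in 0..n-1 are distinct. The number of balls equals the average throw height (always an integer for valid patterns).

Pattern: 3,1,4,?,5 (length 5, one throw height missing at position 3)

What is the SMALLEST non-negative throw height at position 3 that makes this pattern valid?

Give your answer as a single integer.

Answer: 2

Derivation:
i=0: (0 + 3) mod 5 = 3
i=1: (1 + 1) mod 5 = 2
i=2: (2 + 4) mod 5 = 1
i=3: s[i]=? (unknown)
i=4: (4 + 5) mod 5 = 4
Known residues: [1, 2, 3, 4]; need a permutation of 0..4, so missing residue r = 0
Need (3 + s) mod 5 = 0; smallest s = (0 - 3) mod 5 = 2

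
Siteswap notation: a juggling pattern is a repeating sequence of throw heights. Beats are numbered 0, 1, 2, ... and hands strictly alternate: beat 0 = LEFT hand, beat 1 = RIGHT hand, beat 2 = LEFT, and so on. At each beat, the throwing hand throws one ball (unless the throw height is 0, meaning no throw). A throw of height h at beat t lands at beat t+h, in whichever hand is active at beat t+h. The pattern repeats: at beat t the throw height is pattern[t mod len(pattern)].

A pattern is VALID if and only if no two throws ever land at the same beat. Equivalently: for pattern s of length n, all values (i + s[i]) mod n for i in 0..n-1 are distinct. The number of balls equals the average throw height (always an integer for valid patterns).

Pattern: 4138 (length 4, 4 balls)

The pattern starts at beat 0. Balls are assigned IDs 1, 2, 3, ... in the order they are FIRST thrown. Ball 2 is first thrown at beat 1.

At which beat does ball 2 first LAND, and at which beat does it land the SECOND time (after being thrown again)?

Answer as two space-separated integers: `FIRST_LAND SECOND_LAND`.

Beat 0 (L): throw ball1 h=4 -> lands@4:L; in-air after throw: [b1@4:L]
Beat 1 (R): throw ball2 h=1 -> lands@2:L; in-air after throw: [b2@2:L b1@4:L]
Beat 2 (L): throw ball2 h=3 -> lands@5:R; in-air after throw: [b1@4:L b2@5:R]
Beat 3 (R): throw ball3 h=8 -> lands@11:R; in-air after throw: [b1@4:L b2@5:R b3@11:R]
Beat 4 (L): throw ball1 h=4 -> lands@8:L; in-air after throw: [b2@5:R b1@8:L b3@11:R]
Beat 5 (R): throw ball2 h=1 -> lands@6:L; in-air after throw: [b2@6:L b1@8:L b3@11:R]
Ball 2: thrown@1 h=1 -> first land @2; rethrown@2 h=3 -> second land @5

Answer: 2 5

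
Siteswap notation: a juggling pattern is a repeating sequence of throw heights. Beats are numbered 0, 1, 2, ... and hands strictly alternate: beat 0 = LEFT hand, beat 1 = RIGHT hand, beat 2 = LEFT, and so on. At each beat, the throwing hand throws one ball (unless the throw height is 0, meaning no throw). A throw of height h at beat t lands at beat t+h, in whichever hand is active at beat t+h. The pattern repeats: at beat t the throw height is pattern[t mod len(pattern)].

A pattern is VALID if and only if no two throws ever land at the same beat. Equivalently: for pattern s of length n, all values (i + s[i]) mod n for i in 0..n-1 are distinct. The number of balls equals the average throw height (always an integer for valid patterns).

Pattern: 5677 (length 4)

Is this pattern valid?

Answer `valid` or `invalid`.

Answer: invalid

Derivation:
i=0: (i + s[i]) mod n = (0 + 5) mod 4 = 1
i=1: (i + s[i]) mod n = (1 + 6) mod 4 = 3
i=2: (i + s[i]) mod n = (2 + 7) mod 4 = 1
i=3: (i + s[i]) mod n = (3 + 7) mod 4 = 2
Residues: [1, 3, 1, 2], distinct: False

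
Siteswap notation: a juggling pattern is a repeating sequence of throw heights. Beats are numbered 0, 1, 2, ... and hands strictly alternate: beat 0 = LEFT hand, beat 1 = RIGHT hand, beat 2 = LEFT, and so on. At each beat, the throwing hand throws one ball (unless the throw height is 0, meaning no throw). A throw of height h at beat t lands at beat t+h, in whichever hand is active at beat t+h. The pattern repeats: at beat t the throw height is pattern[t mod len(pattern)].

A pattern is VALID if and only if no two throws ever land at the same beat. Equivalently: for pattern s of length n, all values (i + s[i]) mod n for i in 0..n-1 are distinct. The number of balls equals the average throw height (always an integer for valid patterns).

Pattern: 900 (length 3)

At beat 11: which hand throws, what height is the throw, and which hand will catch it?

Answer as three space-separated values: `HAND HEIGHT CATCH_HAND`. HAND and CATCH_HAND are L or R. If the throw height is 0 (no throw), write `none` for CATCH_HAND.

Beat 11: 11 mod 2 = 1, so hand = R
Throw height = pattern[11 mod 3] = pattern[2] = 0

Answer: R 0 none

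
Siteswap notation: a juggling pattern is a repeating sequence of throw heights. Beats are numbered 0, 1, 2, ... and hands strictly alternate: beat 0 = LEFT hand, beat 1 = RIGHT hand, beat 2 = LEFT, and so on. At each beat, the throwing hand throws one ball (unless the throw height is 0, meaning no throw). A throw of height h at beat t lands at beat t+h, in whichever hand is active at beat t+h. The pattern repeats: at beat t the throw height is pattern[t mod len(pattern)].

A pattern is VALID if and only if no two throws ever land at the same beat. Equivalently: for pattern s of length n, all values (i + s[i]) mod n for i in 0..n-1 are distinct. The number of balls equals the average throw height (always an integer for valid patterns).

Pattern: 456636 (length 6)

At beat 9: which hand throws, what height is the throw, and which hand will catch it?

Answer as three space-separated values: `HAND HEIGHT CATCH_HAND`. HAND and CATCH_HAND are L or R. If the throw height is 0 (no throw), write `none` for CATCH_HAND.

Beat 9: 9 mod 2 = 1, so hand = R
Throw height = pattern[9 mod 6] = pattern[3] = 6
Lands at beat 9+6=15, 15 mod 2 = 1, so catch hand = R

Answer: R 6 R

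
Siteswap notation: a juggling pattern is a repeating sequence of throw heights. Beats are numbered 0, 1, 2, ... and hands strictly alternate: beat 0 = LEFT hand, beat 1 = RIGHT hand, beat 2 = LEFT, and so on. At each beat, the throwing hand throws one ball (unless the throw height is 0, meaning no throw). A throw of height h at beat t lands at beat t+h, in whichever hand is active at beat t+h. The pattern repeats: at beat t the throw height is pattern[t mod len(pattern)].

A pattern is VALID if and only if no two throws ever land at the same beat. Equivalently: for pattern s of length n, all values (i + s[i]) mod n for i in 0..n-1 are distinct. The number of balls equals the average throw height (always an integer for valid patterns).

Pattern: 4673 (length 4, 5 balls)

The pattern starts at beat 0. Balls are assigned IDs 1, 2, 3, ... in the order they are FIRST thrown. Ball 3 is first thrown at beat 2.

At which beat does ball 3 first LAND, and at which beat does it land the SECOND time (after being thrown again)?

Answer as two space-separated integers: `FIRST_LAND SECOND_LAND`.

Beat 0 (L): throw ball1 h=4 -> lands@4:L; in-air after throw: [b1@4:L]
Beat 1 (R): throw ball2 h=6 -> lands@7:R; in-air after throw: [b1@4:L b2@7:R]
Beat 2 (L): throw ball3 h=7 -> lands@9:R; in-air after throw: [b1@4:L b2@7:R b3@9:R]
Beat 3 (R): throw ball4 h=3 -> lands@6:L; in-air after throw: [b1@4:L b4@6:L b2@7:R b3@9:R]
Beat 4 (L): throw ball1 h=4 -> lands@8:L; in-air after throw: [b4@6:L b2@7:R b1@8:L b3@9:R]
Beat 5 (R): throw ball5 h=6 -> lands@11:R; in-air after throw: [b4@6:L b2@7:R b1@8:L b3@9:R b5@11:R]
Beat 6 (L): throw ball4 h=7 -> lands@13:R; in-air after throw: [b2@7:R b1@8:L b3@9:R b5@11:R b4@13:R]
Beat 7 (R): throw ball2 h=3 -> lands@10:L; in-air after throw: [b1@8:L b3@9:R b2@10:L b5@11:R b4@13:R]
Beat 8 (L): throw ball1 h=4 -> lands@12:L; in-air after throw: [b3@9:R b2@10:L b5@11:R b1@12:L b4@13:R]
Beat 9 (R): throw ball3 h=6 -> lands@15:R; in-air after throw: [b2@10:L b5@11:R b1@12:L b4@13:R b3@15:R]
Beat 10 (L): throw ball2 h=7 -> lands@17:R; in-air after throw: [b5@11:R b1@12:L b4@13:R b3@15:R b2@17:R]
Beat 11 (R): throw ball5 h=3 -> lands@14:L; in-air after throw: [b1@12:L b4@13:R b5@14:L b3@15:R b2@17:R]
Beat 12 (L): throw ball1 h=4 -> lands@16:L; in-air after throw: [b4@13:R b5@14:L b3@15:R b1@16:L b2@17:R]
Beat 13 (R): throw ball4 h=6 -> lands@19:R; in-air after throw: [b5@14:L b3@15:R b1@16:L b2@17:R b4@19:R]
Beat 14 (L): throw ball5 h=7 -> lands@21:R; in-air after throw: [b3@15:R b1@16:L b2@17:R b4@19:R b5@21:R]
Beat 15 (R): throw ball3 h=3 -> lands@18:L; in-air after throw: [b1@16:L b2@17:R b3@18:L b4@19:R b5@21:R]
Ball 3: thrown@2 h=7 -> first land @9; rethrown@9 h=6 -> second land @15

Answer: 9 15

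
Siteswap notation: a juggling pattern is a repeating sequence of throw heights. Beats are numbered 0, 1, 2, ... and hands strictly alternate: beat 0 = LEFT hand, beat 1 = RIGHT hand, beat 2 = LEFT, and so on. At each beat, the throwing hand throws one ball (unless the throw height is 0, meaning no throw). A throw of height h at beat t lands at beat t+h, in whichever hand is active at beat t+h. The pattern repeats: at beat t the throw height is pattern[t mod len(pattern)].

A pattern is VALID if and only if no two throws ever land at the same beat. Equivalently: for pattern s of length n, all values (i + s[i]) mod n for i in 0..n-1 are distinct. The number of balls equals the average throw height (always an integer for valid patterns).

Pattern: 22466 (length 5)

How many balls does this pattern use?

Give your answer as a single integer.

Answer: 4

Derivation:
Pattern = [2, 2, 4, 6, 6], length n = 5
  position 0: throw height = 2, running sum = 2
  position 1: throw height = 2, running sum = 4
  position 2: throw height = 4, running sum = 8
  position 3: throw height = 6, running sum = 14
  position 4: throw height = 6, running sum = 20
Total sum = 20; balls = sum / n = 20 / 5 = 4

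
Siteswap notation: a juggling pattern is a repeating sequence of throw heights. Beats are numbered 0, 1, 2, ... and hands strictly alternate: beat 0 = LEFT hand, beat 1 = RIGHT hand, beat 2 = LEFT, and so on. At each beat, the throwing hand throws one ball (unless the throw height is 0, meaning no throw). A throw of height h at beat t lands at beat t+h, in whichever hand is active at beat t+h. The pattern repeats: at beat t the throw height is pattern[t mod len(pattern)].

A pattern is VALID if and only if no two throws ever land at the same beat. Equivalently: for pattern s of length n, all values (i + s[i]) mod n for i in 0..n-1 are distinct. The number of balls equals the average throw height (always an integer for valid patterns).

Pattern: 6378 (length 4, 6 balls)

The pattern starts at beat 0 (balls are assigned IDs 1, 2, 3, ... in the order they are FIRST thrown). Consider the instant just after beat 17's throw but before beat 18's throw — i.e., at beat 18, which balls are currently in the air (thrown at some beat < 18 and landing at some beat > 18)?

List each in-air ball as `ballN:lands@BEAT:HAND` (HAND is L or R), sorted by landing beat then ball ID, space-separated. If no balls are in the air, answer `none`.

Answer: ball4:lands@19:R ball2:lands@20:L ball5:lands@21:R ball1:lands@22:L ball6:lands@23:R

Derivation:
Beat 0 (L): throw ball1 h=6 -> lands@6:L; in-air after throw: [b1@6:L]
Beat 1 (R): throw ball2 h=3 -> lands@4:L; in-air after throw: [b2@4:L b1@6:L]
Beat 2 (L): throw ball3 h=7 -> lands@9:R; in-air after throw: [b2@4:L b1@6:L b3@9:R]
Beat 3 (R): throw ball4 h=8 -> lands@11:R; in-air after throw: [b2@4:L b1@6:L b3@9:R b4@11:R]
Beat 4 (L): throw ball2 h=6 -> lands@10:L; in-air after throw: [b1@6:L b3@9:R b2@10:L b4@11:R]
Beat 5 (R): throw ball5 h=3 -> lands@8:L; in-air after throw: [b1@6:L b5@8:L b3@9:R b2@10:L b4@11:R]
Beat 6 (L): throw ball1 h=7 -> lands@13:R; in-air after throw: [b5@8:L b3@9:R b2@10:L b4@11:R b1@13:R]
Beat 7 (R): throw ball6 h=8 -> lands@15:R; in-air after throw: [b5@8:L b3@9:R b2@10:L b4@11:R b1@13:R b6@15:R]
Beat 8 (L): throw ball5 h=6 -> lands@14:L; in-air after throw: [b3@9:R b2@10:L b4@11:R b1@13:R b5@14:L b6@15:R]
Beat 9 (R): throw ball3 h=3 -> lands@12:L; in-air after throw: [b2@10:L b4@11:R b3@12:L b1@13:R b5@14:L b6@15:R]
Beat 10 (L): throw ball2 h=7 -> lands@17:R; in-air after throw: [b4@11:R b3@12:L b1@13:R b5@14:L b6@15:R b2@17:R]
Beat 11 (R): throw ball4 h=8 -> lands@19:R; in-air after throw: [b3@12:L b1@13:R b5@14:L b6@15:R b2@17:R b4@19:R]
Beat 12 (L): throw ball3 h=6 -> lands@18:L; in-air after throw: [b1@13:R b5@14:L b6@15:R b2@17:R b3@18:L b4@19:R]
Beat 13 (R): throw ball1 h=3 -> lands@16:L; in-air after throw: [b5@14:L b6@15:R b1@16:L b2@17:R b3@18:L b4@19:R]
Beat 14 (L): throw ball5 h=7 -> lands@21:R; in-air after throw: [b6@15:R b1@16:L b2@17:R b3@18:L b4@19:R b5@21:R]
Beat 15 (R): throw ball6 h=8 -> lands@23:R; in-air after throw: [b1@16:L b2@17:R b3@18:L b4@19:R b5@21:R b6@23:R]
Beat 16 (L): throw ball1 h=6 -> lands@22:L; in-air after throw: [b2@17:R b3@18:L b4@19:R b5@21:R b1@22:L b6@23:R]
Beat 17 (R): throw ball2 h=3 -> lands@20:L; in-air after throw: [b3@18:L b4@19:R b2@20:L b5@21:R b1@22:L b6@23:R]
Beat 18 (L): throw ball3 h=7 -> lands@25:R; in-air after throw: [b4@19:R b2@20:L b5@21:R b1@22:L b6@23:R b3@25:R]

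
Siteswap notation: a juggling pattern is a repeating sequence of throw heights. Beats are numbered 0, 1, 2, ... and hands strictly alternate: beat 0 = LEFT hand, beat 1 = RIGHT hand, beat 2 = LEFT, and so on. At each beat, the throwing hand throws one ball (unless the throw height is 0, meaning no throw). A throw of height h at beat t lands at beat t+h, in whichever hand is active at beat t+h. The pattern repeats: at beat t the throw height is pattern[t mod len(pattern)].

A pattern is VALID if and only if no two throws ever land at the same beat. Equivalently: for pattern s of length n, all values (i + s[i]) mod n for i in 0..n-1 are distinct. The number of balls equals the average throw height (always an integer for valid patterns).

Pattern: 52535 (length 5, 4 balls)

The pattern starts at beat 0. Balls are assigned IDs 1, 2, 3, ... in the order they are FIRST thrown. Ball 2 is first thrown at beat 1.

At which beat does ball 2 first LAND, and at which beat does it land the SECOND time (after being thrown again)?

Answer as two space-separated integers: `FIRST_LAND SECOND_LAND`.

Beat 0 (L): throw ball1 h=5 -> lands@5:R; in-air after throw: [b1@5:R]
Beat 1 (R): throw ball2 h=2 -> lands@3:R; in-air after throw: [b2@3:R b1@5:R]
Beat 2 (L): throw ball3 h=5 -> lands@7:R; in-air after throw: [b2@3:R b1@5:R b3@7:R]
Beat 3 (R): throw ball2 h=3 -> lands@6:L; in-air after throw: [b1@5:R b2@6:L b3@7:R]
Beat 4 (L): throw ball4 h=5 -> lands@9:R; in-air after throw: [b1@5:R b2@6:L b3@7:R b4@9:R]
Beat 5 (R): throw ball1 h=5 -> lands@10:L; in-air after throw: [b2@6:L b3@7:R b4@9:R b1@10:L]
Beat 6 (L): throw ball2 h=2 -> lands@8:L; in-air after throw: [b3@7:R b2@8:L b4@9:R b1@10:L]
Ball 2: thrown@1 h=2 -> first land @3; rethrown@3 h=3 -> second land @6

Answer: 3 6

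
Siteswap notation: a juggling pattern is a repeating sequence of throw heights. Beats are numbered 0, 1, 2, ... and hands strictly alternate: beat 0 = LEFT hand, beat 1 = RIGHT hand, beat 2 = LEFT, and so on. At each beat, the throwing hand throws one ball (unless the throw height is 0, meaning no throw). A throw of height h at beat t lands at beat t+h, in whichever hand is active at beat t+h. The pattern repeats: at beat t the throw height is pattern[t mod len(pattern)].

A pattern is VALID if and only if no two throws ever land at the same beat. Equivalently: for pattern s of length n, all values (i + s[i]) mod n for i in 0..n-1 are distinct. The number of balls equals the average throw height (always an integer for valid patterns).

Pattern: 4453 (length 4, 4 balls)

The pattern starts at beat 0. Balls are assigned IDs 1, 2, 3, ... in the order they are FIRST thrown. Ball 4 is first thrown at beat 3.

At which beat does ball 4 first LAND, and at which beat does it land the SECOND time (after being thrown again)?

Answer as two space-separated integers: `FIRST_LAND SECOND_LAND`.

Answer: 6 11

Derivation:
Beat 0 (L): throw ball1 h=4 -> lands@4:L; in-air after throw: [b1@4:L]
Beat 1 (R): throw ball2 h=4 -> lands@5:R; in-air after throw: [b1@4:L b2@5:R]
Beat 2 (L): throw ball3 h=5 -> lands@7:R; in-air after throw: [b1@4:L b2@5:R b3@7:R]
Beat 3 (R): throw ball4 h=3 -> lands@6:L; in-air after throw: [b1@4:L b2@5:R b4@6:L b3@7:R]
Beat 4 (L): throw ball1 h=4 -> lands@8:L; in-air after throw: [b2@5:R b4@6:L b3@7:R b1@8:L]
Beat 5 (R): throw ball2 h=4 -> lands@9:R; in-air after throw: [b4@6:L b3@7:R b1@8:L b2@9:R]
Beat 6 (L): throw ball4 h=5 -> lands@11:R; in-air after throw: [b3@7:R b1@8:L b2@9:R b4@11:R]
Beat 7 (R): throw ball3 h=3 -> lands@10:L; in-air after throw: [b1@8:L b2@9:R b3@10:L b4@11:R]
Beat 8 (L): throw ball1 h=4 -> lands@12:L; in-air after throw: [b2@9:R b3@10:L b4@11:R b1@12:L]
Beat 9 (R): throw ball2 h=4 -> lands@13:R; in-air after throw: [b3@10:L b4@11:R b1@12:L b2@13:R]
Beat 10 (L): throw ball3 h=5 -> lands@15:R; in-air after throw: [b4@11:R b1@12:L b2@13:R b3@15:R]
Beat 11 (R): throw ball4 h=3 -> lands@14:L; in-air after throw: [b1@12:L b2@13:R b4@14:L b3@15:R]
Ball 4: thrown@3 h=3 -> first land @6; rethrown@6 h=5 -> second land @11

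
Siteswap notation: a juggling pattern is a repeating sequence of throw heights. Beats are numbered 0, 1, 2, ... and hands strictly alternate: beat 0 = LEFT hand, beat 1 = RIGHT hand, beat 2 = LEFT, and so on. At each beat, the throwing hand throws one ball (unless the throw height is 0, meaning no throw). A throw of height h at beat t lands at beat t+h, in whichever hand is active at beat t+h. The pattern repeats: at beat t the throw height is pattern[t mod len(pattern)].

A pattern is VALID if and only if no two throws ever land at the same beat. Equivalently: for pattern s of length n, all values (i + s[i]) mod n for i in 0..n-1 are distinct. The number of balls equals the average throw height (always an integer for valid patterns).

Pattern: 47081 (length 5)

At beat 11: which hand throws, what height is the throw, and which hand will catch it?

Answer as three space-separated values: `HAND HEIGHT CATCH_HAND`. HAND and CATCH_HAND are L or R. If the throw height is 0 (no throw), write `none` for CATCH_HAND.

Answer: R 7 L

Derivation:
Beat 11: 11 mod 2 = 1, so hand = R
Throw height = pattern[11 mod 5] = pattern[1] = 7
Lands at beat 11+7=18, 18 mod 2 = 0, so catch hand = L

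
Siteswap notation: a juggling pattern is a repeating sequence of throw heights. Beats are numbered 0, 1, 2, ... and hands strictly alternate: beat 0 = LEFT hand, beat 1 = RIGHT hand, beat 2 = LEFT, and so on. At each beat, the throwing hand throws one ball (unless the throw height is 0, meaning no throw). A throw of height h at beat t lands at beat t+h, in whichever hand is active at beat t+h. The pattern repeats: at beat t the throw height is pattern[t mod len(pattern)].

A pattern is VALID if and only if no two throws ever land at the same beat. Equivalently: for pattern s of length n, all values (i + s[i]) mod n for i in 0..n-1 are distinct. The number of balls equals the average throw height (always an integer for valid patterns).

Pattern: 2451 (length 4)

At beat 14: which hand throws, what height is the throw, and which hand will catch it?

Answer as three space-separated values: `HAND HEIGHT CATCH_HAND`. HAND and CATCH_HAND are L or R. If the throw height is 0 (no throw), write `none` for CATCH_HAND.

Answer: L 5 R

Derivation:
Beat 14: 14 mod 2 = 0, so hand = L
Throw height = pattern[14 mod 4] = pattern[2] = 5
Lands at beat 14+5=19, 19 mod 2 = 1, so catch hand = R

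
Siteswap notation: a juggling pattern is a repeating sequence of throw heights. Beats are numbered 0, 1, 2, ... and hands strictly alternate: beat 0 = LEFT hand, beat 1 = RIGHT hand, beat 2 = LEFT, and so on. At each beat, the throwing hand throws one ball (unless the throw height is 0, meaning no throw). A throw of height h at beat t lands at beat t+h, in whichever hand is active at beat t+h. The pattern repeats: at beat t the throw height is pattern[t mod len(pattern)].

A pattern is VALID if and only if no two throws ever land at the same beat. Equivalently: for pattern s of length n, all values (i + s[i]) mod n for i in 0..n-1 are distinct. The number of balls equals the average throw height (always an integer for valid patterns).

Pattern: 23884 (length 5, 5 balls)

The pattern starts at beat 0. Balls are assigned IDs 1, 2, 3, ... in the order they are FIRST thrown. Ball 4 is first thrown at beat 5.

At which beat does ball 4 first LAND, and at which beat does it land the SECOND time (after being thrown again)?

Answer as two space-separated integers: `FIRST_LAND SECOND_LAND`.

Answer: 7 15

Derivation:
Beat 0 (L): throw ball1 h=2 -> lands@2:L; in-air after throw: [b1@2:L]
Beat 1 (R): throw ball2 h=3 -> lands@4:L; in-air after throw: [b1@2:L b2@4:L]
Beat 2 (L): throw ball1 h=8 -> lands@10:L; in-air after throw: [b2@4:L b1@10:L]
Beat 3 (R): throw ball3 h=8 -> lands@11:R; in-air after throw: [b2@4:L b1@10:L b3@11:R]
Beat 4 (L): throw ball2 h=4 -> lands@8:L; in-air after throw: [b2@8:L b1@10:L b3@11:R]
Beat 5 (R): throw ball4 h=2 -> lands@7:R; in-air after throw: [b4@7:R b2@8:L b1@10:L b3@11:R]
Beat 6 (L): throw ball5 h=3 -> lands@9:R; in-air after throw: [b4@7:R b2@8:L b5@9:R b1@10:L b3@11:R]
Beat 7 (R): throw ball4 h=8 -> lands@15:R; in-air after throw: [b2@8:L b5@9:R b1@10:L b3@11:R b4@15:R]
Beat 8 (L): throw ball2 h=8 -> lands@16:L; in-air after throw: [b5@9:R b1@10:L b3@11:R b4@15:R b2@16:L]
Beat 9 (R): throw ball5 h=4 -> lands@13:R; in-air after throw: [b1@10:L b3@11:R b5@13:R b4@15:R b2@16:L]
Beat 10 (L): throw ball1 h=2 -> lands@12:L; in-air after throw: [b3@11:R b1@12:L b5@13:R b4@15:R b2@16:L]
Beat 11 (R): throw ball3 h=3 -> lands@14:L; in-air after throw: [b1@12:L b5@13:R b3@14:L b4@15:R b2@16:L]
Beat 12 (L): throw ball1 h=8 -> lands@20:L; in-air after throw: [b5@13:R b3@14:L b4@15:R b2@16:L b1@20:L]
Beat 13 (R): throw ball5 h=8 -> lands@21:R; in-air after throw: [b3@14:L b4@15:R b2@16:L b1@20:L b5@21:R]
Beat 14 (L): throw ball3 h=4 -> lands@18:L; in-air after throw: [b4@15:R b2@16:L b3@18:L b1@20:L b5@21:R]
Beat 15 (R): throw ball4 h=2 -> lands@17:R; in-air after throw: [b2@16:L b4@17:R b3@18:L b1@20:L b5@21:R]
Ball 4: thrown@5 h=2 -> first land @7; rethrown@7 h=8 -> second land @15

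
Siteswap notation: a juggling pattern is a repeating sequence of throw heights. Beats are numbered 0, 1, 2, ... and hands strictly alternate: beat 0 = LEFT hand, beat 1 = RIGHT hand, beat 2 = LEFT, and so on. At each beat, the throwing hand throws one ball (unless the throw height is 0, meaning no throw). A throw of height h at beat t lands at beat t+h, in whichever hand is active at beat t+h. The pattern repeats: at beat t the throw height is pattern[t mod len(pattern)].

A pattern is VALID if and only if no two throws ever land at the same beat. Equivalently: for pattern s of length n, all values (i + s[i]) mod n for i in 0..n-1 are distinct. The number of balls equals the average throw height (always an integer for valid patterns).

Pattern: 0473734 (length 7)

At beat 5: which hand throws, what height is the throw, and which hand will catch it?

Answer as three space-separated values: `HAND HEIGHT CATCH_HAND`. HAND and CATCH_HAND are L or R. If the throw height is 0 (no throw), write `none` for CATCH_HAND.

Answer: R 3 L

Derivation:
Beat 5: 5 mod 2 = 1, so hand = R
Throw height = pattern[5 mod 7] = pattern[5] = 3
Lands at beat 5+3=8, 8 mod 2 = 0, so catch hand = L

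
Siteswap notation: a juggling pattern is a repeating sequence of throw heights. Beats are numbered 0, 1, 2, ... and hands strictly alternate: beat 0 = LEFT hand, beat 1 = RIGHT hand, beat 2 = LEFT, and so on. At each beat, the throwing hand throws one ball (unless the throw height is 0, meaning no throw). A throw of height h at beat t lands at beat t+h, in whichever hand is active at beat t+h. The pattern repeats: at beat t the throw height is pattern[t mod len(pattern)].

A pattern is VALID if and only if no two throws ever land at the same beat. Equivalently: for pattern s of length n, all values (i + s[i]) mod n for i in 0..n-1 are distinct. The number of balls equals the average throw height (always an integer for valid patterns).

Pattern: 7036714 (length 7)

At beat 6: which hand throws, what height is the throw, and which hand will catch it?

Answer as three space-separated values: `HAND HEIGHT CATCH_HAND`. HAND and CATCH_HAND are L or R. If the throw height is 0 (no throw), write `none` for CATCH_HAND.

Beat 6: 6 mod 2 = 0, so hand = L
Throw height = pattern[6 mod 7] = pattern[6] = 4
Lands at beat 6+4=10, 10 mod 2 = 0, so catch hand = L

Answer: L 4 L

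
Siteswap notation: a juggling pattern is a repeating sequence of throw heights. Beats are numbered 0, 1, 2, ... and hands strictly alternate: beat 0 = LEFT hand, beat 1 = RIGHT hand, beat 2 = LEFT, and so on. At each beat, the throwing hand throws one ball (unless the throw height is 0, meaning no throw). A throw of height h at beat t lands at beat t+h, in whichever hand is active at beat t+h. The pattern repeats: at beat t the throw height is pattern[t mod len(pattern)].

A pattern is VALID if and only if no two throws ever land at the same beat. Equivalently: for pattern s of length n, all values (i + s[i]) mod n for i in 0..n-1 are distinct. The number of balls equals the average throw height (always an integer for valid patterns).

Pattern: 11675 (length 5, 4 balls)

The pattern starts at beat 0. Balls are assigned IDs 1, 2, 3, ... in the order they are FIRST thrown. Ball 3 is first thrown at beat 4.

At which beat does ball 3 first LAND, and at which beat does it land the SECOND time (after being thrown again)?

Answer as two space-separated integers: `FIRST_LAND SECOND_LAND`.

Beat 0 (L): throw ball1 h=1 -> lands@1:R; in-air after throw: [b1@1:R]
Beat 1 (R): throw ball1 h=1 -> lands@2:L; in-air after throw: [b1@2:L]
Beat 2 (L): throw ball1 h=6 -> lands@8:L; in-air after throw: [b1@8:L]
Beat 3 (R): throw ball2 h=7 -> lands@10:L; in-air after throw: [b1@8:L b2@10:L]
Beat 4 (L): throw ball3 h=5 -> lands@9:R; in-air after throw: [b1@8:L b3@9:R b2@10:L]
Beat 5 (R): throw ball4 h=1 -> lands@6:L; in-air after throw: [b4@6:L b1@8:L b3@9:R b2@10:L]
Beat 6 (L): throw ball4 h=1 -> lands@7:R; in-air after throw: [b4@7:R b1@8:L b3@9:R b2@10:L]
Beat 7 (R): throw ball4 h=6 -> lands@13:R; in-air after throw: [b1@8:L b3@9:R b2@10:L b4@13:R]
Beat 8 (L): throw ball1 h=7 -> lands@15:R; in-air after throw: [b3@9:R b2@10:L b4@13:R b1@15:R]
Beat 9 (R): throw ball3 h=5 -> lands@14:L; in-air after throw: [b2@10:L b4@13:R b3@14:L b1@15:R]
Beat 10 (L): throw ball2 h=1 -> lands@11:R; in-air after throw: [b2@11:R b4@13:R b3@14:L b1@15:R]
Beat 11 (R): throw ball2 h=1 -> lands@12:L; in-air after throw: [b2@12:L b4@13:R b3@14:L b1@15:R]
Beat 12 (L): throw ball2 h=6 -> lands@18:L; in-air after throw: [b4@13:R b3@14:L b1@15:R b2@18:L]
Beat 13 (R): throw ball4 h=7 -> lands@20:L; in-air after throw: [b3@14:L b1@15:R b2@18:L b4@20:L]
Beat 14 (L): throw ball3 h=5 -> lands@19:R; in-air after throw: [b1@15:R b2@18:L b3@19:R b4@20:L]
Ball 3: thrown@4 h=5 -> first land @9; rethrown@9 h=5 -> second land @14

Answer: 9 14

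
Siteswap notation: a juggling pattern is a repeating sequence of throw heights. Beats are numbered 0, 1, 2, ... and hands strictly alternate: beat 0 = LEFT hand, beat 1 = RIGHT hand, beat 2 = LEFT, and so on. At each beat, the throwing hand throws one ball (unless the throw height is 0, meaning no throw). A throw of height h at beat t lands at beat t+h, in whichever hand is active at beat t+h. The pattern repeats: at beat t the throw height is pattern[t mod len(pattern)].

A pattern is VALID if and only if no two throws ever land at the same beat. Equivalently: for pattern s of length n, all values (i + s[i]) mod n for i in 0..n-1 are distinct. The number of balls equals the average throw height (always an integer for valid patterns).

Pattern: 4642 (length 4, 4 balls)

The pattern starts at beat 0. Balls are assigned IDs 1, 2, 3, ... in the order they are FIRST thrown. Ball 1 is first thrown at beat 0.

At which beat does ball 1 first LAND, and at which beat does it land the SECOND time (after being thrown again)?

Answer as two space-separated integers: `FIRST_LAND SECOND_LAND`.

Answer: 4 8

Derivation:
Beat 0 (L): throw ball1 h=4 -> lands@4:L; in-air after throw: [b1@4:L]
Beat 1 (R): throw ball2 h=6 -> lands@7:R; in-air after throw: [b1@4:L b2@7:R]
Beat 2 (L): throw ball3 h=4 -> lands@6:L; in-air after throw: [b1@4:L b3@6:L b2@7:R]
Beat 3 (R): throw ball4 h=2 -> lands@5:R; in-air after throw: [b1@4:L b4@5:R b3@6:L b2@7:R]
Beat 4 (L): throw ball1 h=4 -> lands@8:L; in-air after throw: [b4@5:R b3@6:L b2@7:R b1@8:L]
Beat 5 (R): throw ball4 h=6 -> lands@11:R; in-air after throw: [b3@6:L b2@7:R b1@8:L b4@11:R]
Beat 6 (L): throw ball3 h=4 -> lands@10:L; in-air after throw: [b2@7:R b1@8:L b3@10:L b4@11:R]
Beat 7 (R): throw ball2 h=2 -> lands@9:R; in-air after throw: [b1@8:L b2@9:R b3@10:L b4@11:R]
Beat 8 (L): throw ball1 h=4 -> lands@12:L; in-air after throw: [b2@9:R b3@10:L b4@11:R b1@12:L]
Ball 1: thrown@0 h=4 -> first land @4; rethrown@4 h=4 -> second land @8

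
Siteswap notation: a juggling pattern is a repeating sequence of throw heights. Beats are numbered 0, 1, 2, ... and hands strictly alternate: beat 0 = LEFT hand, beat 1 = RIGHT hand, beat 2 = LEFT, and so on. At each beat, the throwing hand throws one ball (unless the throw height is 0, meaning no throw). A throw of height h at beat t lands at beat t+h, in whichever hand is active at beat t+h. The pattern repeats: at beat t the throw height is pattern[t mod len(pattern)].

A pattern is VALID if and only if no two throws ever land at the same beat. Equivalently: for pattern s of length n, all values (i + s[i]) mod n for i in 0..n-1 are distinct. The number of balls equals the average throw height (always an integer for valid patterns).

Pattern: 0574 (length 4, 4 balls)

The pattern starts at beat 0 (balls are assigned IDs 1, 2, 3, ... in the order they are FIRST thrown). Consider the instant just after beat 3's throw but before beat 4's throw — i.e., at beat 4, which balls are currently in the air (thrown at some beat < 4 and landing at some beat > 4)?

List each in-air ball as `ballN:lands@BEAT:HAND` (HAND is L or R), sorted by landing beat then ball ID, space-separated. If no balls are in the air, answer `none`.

Answer: ball1:lands@6:L ball3:lands@7:R ball2:lands@9:R

Derivation:
Beat 1 (R): throw ball1 h=5 -> lands@6:L; in-air after throw: [b1@6:L]
Beat 2 (L): throw ball2 h=7 -> lands@9:R; in-air after throw: [b1@6:L b2@9:R]
Beat 3 (R): throw ball3 h=4 -> lands@7:R; in-air after throw: [b1@6:L b3@7:R b2@9:R]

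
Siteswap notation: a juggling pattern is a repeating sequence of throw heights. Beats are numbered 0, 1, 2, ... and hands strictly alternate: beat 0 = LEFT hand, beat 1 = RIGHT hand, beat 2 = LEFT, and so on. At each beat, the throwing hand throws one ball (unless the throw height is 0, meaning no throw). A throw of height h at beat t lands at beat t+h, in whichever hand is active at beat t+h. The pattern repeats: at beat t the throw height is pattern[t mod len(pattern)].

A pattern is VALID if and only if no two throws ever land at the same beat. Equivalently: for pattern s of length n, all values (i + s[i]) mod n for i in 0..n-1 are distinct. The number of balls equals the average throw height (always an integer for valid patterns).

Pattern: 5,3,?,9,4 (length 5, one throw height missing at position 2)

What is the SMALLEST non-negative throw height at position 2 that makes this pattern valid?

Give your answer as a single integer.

Answer: 4

Derivation:
i=0: (0 + 5) mod 5 = 0
i=1: (1 + 3) mod 5 = 4
i=2: s[i]=? (unknown)
i=3: (3 + 9) mod 5 = 2
i=4: (4 + 4) mod 5 = 3
Known residues: [0, 2, 3, 4]; need a permutation of 0..4, so missing residue r = 1
Need (2 + s) mod 5 = 1; smallest s = (1 - 2) mod 5 = 4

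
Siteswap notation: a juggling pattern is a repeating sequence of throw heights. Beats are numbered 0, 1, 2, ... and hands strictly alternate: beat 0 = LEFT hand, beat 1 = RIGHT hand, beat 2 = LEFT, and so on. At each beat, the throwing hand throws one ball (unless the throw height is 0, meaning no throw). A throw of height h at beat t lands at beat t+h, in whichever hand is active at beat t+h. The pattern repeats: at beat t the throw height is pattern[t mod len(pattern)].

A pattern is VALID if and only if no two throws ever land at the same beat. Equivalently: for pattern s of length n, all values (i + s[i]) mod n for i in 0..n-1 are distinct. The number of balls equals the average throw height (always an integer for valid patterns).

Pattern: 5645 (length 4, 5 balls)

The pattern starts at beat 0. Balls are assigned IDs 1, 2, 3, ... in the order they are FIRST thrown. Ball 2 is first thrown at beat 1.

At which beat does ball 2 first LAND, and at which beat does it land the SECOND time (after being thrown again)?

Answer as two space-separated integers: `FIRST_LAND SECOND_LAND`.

Answer: 7 12

Derivation:
Beat 0 (L): throw ball1 h=5 -> lands@5:R; in-air after throw: [b1@5:R]
Beat 1 (R): throw ball2 h=6 -> lands@7:R; in-air after throw: [b1@5:R b2@7:R]
Beat 2 (L): throw ball3 h=4 -> lands@6:L; in-air after throw: [b1@5:R b3@6:L b2@7:R]
Beat 3 (R): throw ball4 h=5 -> lands@8:L; in-air after throw: [b1@5:R b3@6:L b2@7:R b4@8:L]
Beat 4 (L): throw ball5 h=5 -> lands@9:R; in-air after throw: [b1@5:R b3@6:L b2@7:R b4@8:L b5@9:R]
Beat 5 (R): throw ball1 h=6 -> lands@11:R; in-air after throw: [b3@6:L b2@7:R b4@8:L b5@9:R b1@11:R]
Beat 6 (L): throw ball3 h=4 -> lands@10:L; in-air after throw: [b2@7:R b4@8:L b5@9:R b3@10:L b1@11:R]
Beat 7 (R): throw ball2 h=5 -> lands@12:L; in-air after throw: [b4@8:L b5@9:R b3@10:L b1@11:R b2@12:L]
Beat 8 (L): throw ball4 h=5 -> lands@13:R; in-air after throw: [b5@9:R b3@10:L b1@11:R b2@12:L b4@13:R]
Beat 9 (R): throw ball5 h=6 -> lands@15:R; in-air after throw: [b3@10:L b1@11:R b2@12:L b4@13:R b5@15:R]
Beat 10 (L): throw ball3 h=4 -> lands@14:L; in-air after throw: [b1@11:R b2@12:L b4@13:R b3@14:L b5@15:R]
Beat 11 (R): throw ball1 h=5 -> lands@16:L; in-air after throw: [b2@12:L b4@13:R b3@14:L b5@15:R b1@16:L]
Beat 12 (L): throw ball2 h=5 -> lands@17:R; in-air after throw: [b4@13:R b3@14:L b5@15:R b1@16:L b2@17:R]
Ball 2: thrown@1 h=6 -> first land @7; rethrown@7 h=5 -> second land @12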